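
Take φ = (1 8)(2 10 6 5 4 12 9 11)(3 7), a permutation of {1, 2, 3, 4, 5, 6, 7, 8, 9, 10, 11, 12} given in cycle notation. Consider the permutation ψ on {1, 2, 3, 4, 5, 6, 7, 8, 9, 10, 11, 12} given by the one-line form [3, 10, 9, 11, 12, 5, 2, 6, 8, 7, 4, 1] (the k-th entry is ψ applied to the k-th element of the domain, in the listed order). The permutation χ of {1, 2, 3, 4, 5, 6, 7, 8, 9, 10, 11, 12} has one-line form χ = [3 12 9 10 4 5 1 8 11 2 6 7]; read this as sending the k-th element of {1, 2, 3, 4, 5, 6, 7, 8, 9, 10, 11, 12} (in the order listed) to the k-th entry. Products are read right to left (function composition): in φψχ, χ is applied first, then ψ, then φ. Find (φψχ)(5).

Apply the permutations in order: χ(5) = 4, then ψ(4) = 11, then φ(11) = 2. So (φψχ)(5) = 2.

2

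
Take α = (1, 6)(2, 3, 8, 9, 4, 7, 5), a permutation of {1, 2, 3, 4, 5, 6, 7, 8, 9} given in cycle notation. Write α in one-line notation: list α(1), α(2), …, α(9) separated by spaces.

6 3 8 7 2 1 5 9 4

Each element maps to the next entry in its cycle (wrapping to the front): 1↦6, 2↦3, 3↦8, 4↦7, 5↦2, 6↦1, 7↦5, 8↦9, 9↦4.
So the one-line form is 6 3 8 7 2 1 5 9 4.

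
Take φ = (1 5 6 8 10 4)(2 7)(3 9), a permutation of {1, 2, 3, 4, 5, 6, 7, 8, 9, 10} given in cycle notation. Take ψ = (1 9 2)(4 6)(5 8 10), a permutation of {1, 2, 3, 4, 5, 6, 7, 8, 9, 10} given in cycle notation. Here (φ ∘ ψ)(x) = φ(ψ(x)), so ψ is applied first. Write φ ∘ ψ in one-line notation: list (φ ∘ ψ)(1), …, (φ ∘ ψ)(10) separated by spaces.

Chase each element through ψ then φ: 1 → 9 → 3; 2 → 1 → 5; 3 → 3 → 9; 4 → 6 → 8; 5 → 8 → 10; 6 → 4 → 1; 7 → 7 → 2; 8 → 10 → 4; 9 → 2 → 7; 10 → 5 → 6.
Collecting the images, φ ∘ ψ = [3 5 9 8 10 1 2 4 7 6].

3 5 9 8 10 1 2 4 7 6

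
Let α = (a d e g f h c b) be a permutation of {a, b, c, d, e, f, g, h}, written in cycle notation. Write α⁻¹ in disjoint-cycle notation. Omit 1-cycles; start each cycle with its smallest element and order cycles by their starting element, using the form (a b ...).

Inverting a permutation written in cycle notation just reverses the order within every cycle.
After reversing and putting each cycle's least element first, α⁻¹ = (a b c h f g e d).

(a b c h f g e d)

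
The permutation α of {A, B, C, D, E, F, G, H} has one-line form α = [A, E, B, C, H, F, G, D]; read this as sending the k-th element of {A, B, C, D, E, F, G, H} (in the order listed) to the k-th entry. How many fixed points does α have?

3

The fixed points (elements with α(x) = x) are {A, F, G}, so there are 3.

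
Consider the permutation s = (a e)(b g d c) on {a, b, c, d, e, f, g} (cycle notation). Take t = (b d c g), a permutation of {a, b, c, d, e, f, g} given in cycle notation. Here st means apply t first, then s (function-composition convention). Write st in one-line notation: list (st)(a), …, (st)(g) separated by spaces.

(st)(x) = s(t(x)). Computing each image: s(t(a)) = s(a) = e, s(t(b)) = s(d) = c, s(t(c)) = s(g) = d, s(t(d)) = s(c) = b, s(t(e)) = s(e) = a, s(t(f)) = s(f) = f, s(t(g)) = s(b) = g.
Hence st = [e c d b a f g].

e c d b a f g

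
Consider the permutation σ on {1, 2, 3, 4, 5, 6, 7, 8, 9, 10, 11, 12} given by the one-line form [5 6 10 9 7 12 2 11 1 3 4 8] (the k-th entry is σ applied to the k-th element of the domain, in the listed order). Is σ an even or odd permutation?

even

In disjoint-cycle form the cycle lengths are 10, 2.
A cycle is odd iff its length is even; σ has 2 even-length cycles, so sgn(σ) = (−1)^2 and σ is even.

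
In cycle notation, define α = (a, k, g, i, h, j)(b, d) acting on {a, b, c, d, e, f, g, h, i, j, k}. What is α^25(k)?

k lies in the 6-cycle (a, k, g, i, h, j).
Powers repeat with period 6 on this cycle, and 25 mod 6 = 1, so α^25(k) = α^1(k).
Advancing 1 step from k: k → g.

g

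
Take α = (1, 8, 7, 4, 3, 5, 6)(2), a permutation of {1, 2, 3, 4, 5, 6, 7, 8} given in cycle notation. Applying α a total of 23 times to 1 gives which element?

7

1 lies in the 7-cycle (1, 8, 7, 4, 3, 5, 6).
Since the cycle has length 7, α^23 acts on it the same as α^2 (23 mod 7 = 2).
Advancing 2 steps from 1: 1 → 8 → 7.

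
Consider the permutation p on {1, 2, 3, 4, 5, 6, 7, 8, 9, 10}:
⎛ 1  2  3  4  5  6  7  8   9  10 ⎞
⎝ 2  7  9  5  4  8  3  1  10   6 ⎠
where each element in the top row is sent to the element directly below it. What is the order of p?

Writing p as disjoint cycles, the cycle lengths are 8, 2.
The order is lcm(8, 2) = 8.

8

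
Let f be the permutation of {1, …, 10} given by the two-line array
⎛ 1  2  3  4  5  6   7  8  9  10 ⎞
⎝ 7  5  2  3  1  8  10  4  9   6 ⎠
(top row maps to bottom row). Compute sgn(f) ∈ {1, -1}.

1

In disjoint-cycle form the cycle lengths are 9, 1.
A cycle of length ℓ contributes ℓ−1 transpositions, so f is a product of 8 transpositions — even.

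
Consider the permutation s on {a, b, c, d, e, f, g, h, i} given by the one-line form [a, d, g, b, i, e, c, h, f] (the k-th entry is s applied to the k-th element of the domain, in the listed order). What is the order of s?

Decomposing into disjoint cycles gives cycle lengths 3, 2, 2, 1, 1.
The order is lcm(3, 2, 2) = 6.

6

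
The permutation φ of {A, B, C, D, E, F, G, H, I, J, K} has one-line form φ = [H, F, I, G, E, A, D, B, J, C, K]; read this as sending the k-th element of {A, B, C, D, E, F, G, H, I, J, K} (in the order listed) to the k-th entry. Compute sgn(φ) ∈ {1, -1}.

In disjoint-cycle form the cycle lengths are 4, 3, 2, 1, 1.
A cycle is odd iff its length is even; φ has 2 even-length cycles, so sgn(φ) = (−1)^2 and φ is even.

1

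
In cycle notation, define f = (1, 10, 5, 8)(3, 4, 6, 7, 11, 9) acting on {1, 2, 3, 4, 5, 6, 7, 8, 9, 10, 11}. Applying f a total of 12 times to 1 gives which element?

1 lies in the 4-cycle (1, 10, 5, 8).
Powers repeat with period 4 on this cycle, and 12 mod 4 = 0, so f^12(1) = f^0(1).
So f^12(1) = 1.

1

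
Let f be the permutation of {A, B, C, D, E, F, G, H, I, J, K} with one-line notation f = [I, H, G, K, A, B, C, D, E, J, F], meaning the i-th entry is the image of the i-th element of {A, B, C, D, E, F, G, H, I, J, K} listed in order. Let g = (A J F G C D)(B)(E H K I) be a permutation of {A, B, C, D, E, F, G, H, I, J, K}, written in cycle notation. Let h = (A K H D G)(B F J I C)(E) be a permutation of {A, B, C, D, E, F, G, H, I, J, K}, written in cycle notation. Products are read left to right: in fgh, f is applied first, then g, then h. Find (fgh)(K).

A

Apply the permutations in order: f(K) = F, then g(F) = G, then h(G) = A. So (fgh)(K) = A.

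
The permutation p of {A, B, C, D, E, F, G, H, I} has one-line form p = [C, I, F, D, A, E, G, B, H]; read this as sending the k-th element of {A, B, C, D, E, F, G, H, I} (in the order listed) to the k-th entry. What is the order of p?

Writing p as disjoint cycles, the cycle lengths are 4, 3, 1, 1.
The order of p is the least common multiple of its cycle lengths: lcm(4, 3) = 12.

12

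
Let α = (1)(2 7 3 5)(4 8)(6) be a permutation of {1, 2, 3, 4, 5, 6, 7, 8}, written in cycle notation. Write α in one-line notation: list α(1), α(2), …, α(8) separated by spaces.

Image by image: 1↦1, 2↦7, 3↦5, 4↦8, 5↦2, 6↦6, 7↦3, 8↦4.
Listing these in domain order gives 1 7 5 8 2 6 3 4.

1 7 5 8 2 6 3 4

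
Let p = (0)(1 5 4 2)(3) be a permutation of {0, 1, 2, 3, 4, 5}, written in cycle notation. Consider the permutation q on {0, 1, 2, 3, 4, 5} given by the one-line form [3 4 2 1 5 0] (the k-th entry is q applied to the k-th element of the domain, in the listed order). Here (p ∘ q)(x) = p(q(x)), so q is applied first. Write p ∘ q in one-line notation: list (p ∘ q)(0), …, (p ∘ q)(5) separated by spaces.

(p ∘ q)(x) = p(q(x)). Computing each image: p(q(0)) = p(3) = 3, p(q(1)) = p(4) = 2, p(q(2)) = p(2) = 1, p(q(3)) = p(1) = 5, p(q(4)) = p(5) = 4, p(q(5)) = p(0) = 0.
Hence p ∘ q = [3 2 1 5 4 0].

3 2 1 5 4 0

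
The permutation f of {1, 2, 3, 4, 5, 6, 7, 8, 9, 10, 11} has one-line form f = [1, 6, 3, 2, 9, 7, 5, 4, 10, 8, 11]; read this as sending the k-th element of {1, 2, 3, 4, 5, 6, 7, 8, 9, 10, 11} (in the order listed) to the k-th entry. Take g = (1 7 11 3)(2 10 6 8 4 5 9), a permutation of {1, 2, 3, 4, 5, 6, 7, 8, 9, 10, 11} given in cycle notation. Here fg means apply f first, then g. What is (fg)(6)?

11

(fg)(6) = g(f(6)). f(6) = 7, then g(7) = 11. So (fg)(6) = 11.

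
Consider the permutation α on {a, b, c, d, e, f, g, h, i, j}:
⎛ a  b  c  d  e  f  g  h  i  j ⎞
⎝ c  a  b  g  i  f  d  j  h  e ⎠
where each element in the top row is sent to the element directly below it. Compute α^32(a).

b

Tracing a → c → … returns to a after 3 steps, so a lies in a 3-cycle (a c b).
Powers repeat with period 3 on this cycle, and 32 mod 3 = 2, so α^32(a) = α^2(a).
Stepping 2 places around the cycle: a → c → b.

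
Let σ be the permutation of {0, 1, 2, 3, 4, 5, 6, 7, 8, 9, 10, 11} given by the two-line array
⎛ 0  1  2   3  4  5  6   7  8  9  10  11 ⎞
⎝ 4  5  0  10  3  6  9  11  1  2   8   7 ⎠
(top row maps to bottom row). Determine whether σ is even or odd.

In disjoint-cycle form the cycle lengths are 10, 2.
A cycle of length ℓ contributes ℓ−1 transpositions, so σ is a product of 9 + 1 = 10 transpositions — even.

even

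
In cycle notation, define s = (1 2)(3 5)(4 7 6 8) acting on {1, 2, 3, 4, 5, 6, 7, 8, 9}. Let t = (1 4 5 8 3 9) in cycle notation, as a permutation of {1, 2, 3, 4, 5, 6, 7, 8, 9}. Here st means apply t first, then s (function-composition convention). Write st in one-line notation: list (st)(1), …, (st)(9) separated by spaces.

7 1 9 3 4 8 6 5 2

(st)(x) = s(t(x)). Computing each image: s(t(1)) = s(4) = 7, s(t(2)) = s(2) = 1, s(t(3)) = s(9) = 9, s(t(4)) = s(5) = 3, s(t(5)) = s(8) = 4, s(t(6)) = s(6) = 8, s(t(7)) = s(7) = 6, s(t(8)) = s(3) = 5, s(t(9)) = s(1) = 2.
Hence st = [7 1 9 3 4 8 6 5 2].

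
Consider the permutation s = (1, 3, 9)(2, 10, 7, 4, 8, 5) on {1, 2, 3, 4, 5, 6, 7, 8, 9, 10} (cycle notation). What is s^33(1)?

1

1 lies in the 3-cycle (1, 3, 9).
Powers repeat with period 3 on this cycle, and 33 mod 3 = 0, so s^33(1) = s^0(1).
So s^33(1) = 1.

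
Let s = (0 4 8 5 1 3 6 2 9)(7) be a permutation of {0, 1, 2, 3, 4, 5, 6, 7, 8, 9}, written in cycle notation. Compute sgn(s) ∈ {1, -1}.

1

The cycle lengths are 9, 1.
A cycle of length ℓ contributes ℓ−1 transpositions, so s is a product of 8 transpositions — even.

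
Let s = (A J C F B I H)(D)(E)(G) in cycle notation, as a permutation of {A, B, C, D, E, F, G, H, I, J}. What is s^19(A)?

I

A lies in the 7-cycle (A J C F B I H).
On a 7-cycle, s^7 is the identity, so s^19 = s^5 there (19 ≡ 5 mod 7).
Stepping 5 places around the cycle: A → J → C → F → B → I.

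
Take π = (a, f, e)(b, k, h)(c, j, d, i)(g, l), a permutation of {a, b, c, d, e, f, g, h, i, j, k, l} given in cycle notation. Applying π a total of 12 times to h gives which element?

h lies in the 3-cycle (b, k, h).
Since the cycle has length 3, π^12 acts on it the same as π^0 (12 mod 3 = 0).
So π^12(h) = h.

h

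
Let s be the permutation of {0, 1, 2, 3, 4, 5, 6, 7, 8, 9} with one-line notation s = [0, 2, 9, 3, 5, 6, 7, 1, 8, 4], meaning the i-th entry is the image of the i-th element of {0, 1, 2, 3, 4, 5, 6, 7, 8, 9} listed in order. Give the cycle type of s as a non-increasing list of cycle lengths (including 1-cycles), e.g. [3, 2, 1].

The disjoint cycles are (0)(1, 2, 9, 4, 5, 6, 7)(3)(8), with lengths 7, 1, 1, 1 in non-increasing order.

[7, 1, 1, 1]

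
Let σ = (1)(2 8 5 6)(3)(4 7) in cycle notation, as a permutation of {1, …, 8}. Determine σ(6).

In the cycle (2 8 5 6), 6 is followed by 2, so σ(6) = 2.

2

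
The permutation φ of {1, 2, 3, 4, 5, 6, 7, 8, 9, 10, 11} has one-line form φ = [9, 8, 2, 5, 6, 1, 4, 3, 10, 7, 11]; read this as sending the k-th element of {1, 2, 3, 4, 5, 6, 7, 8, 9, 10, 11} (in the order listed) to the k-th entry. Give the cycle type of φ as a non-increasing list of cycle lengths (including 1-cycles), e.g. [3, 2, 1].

The disjoint cycles are (1, 9, 10, 7, 4, 5, 6)(2, 8, 3)(11), with lengths 7, 3, 1 in non-increasing order.

[7, 3, 1]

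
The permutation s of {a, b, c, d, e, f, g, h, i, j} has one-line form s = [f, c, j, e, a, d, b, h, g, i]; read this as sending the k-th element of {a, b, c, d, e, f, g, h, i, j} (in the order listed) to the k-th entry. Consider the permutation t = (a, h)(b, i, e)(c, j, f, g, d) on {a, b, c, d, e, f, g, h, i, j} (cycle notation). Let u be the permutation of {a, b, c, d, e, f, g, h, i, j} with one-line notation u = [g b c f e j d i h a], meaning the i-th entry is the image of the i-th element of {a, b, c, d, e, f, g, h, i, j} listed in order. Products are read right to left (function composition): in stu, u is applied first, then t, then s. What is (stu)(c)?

i

(stu)(c) = s(t(u(c))). u(c) = c, then t(c) = j, then s(j) = i, so the result is i.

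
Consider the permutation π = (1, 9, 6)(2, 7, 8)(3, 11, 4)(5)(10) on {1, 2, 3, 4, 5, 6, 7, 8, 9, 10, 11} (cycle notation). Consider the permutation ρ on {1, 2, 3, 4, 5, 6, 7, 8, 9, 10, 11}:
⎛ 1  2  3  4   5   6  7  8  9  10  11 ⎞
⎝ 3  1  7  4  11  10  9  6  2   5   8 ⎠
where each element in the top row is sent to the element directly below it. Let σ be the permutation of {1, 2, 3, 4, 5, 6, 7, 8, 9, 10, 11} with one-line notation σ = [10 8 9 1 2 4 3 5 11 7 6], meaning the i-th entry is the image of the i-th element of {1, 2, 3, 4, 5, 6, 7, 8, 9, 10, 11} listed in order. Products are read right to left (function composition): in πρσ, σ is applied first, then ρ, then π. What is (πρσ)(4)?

Apply the permutations in order: σ(4) = 1, then ρ(1) = 3, then π(3) = 11. So (πρσ)(4) = 11.

11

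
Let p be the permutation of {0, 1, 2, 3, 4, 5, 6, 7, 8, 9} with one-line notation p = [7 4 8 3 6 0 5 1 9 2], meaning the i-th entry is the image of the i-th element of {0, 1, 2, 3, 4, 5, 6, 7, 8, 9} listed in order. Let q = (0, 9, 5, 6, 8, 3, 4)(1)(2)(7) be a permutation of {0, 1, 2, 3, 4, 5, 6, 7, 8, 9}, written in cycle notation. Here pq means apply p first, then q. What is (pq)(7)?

First apply p: p(7) = 1, then q(1) = 1. Thus (pq)(7) = 1.

1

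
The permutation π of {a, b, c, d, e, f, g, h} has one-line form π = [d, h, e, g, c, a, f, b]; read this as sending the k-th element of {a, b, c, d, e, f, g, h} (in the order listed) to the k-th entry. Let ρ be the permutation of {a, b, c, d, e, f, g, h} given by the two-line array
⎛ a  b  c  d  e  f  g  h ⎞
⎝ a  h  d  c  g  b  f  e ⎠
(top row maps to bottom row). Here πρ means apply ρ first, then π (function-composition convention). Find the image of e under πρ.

ρ(e) = g, then π(g) = f; composing gives (πρ)(e) = f.

f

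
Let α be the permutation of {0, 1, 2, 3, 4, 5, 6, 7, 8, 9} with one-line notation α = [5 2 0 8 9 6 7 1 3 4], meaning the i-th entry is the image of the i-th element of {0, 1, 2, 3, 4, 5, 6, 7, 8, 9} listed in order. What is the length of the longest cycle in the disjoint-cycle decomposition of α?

6

Decomposing into disjoint cycles gives (0 5 6 7 1 2)(3 8)(4 9); the longest has length 6.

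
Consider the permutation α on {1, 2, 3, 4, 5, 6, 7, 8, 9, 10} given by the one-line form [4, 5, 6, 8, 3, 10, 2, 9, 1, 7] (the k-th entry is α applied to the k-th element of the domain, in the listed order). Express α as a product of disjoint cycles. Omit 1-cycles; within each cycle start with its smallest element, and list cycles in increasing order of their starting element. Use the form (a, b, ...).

Start at 1 and follow images: 1 → 4 → 8 → 9 → 1, giving the cycle (1, 4, 8, 9).
Continuing from each remaining unvisited element yields (1, 4, 8, 9)(2, 5, 3, 6, 10, 7).

(1, 4, 8, 9)(2, 5, 3, 6, 10, 7)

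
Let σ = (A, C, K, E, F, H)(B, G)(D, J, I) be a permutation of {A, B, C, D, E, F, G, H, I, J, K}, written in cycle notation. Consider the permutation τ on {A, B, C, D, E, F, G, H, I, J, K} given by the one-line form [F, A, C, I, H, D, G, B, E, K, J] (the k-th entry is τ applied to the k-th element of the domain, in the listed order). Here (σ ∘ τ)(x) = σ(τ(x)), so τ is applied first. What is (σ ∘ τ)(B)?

τ(B) = A, then σ(A) = C; composing gives (σ ∘ τ)(B) = C.

C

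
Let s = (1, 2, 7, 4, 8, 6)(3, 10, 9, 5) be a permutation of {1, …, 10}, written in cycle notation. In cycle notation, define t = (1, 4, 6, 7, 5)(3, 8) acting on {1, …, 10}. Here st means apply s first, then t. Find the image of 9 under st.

1

(st)(9) = t(s(9)). s(9) = 5, then t(5) = 1. So (st)(9) = 1.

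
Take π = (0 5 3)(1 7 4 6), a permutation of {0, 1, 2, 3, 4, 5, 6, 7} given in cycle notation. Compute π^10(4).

4 lies in the 4-cycle (1 7 4 6).
On a 4-cycle, π^4 is the identity, so π^10 = π^2 there (10 ≡ 2 mod 4).
Stepping 2 places around the cycle: 4 → 6 → 1.

1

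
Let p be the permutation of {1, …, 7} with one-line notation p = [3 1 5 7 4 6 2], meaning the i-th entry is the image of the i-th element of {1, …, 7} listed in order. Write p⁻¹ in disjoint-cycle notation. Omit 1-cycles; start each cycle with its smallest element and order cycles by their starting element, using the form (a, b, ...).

The cycle decomposition of p is (1, 3, 5, 4, 7, 2).
The inverse reverses every cycle; in canonical form, p⁻¹ = (1, 2, 7, 4, 5, 3).

(1, 2, 7, 4, 5, 3)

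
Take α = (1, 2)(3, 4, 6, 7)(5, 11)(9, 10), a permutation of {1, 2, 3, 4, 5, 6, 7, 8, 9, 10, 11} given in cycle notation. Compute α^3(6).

4

6 lies in the 4-cycle (3, 4, 6, 7).
Advancing 3 steps from 6: 6 → 7 → 3 → 4.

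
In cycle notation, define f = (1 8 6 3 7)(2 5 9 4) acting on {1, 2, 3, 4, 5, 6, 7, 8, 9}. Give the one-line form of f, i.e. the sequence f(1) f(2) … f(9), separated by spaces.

Image by image: 1↦8, 2↦5, 3↦7, 4↦2, 5↦9, 6↦3, 7↦1, 8↦6, 9↦4.
Listing these in domain order gives 8 5 7 2 9 3 1 6 4.

8 5 7 2 9 3 1 6 4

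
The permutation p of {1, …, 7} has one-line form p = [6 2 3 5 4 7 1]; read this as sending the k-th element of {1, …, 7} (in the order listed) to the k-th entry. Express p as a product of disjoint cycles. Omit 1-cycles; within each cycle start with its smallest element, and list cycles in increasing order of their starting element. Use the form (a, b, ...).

Iterating p from 1 gives 1 → 6 → 7 → 1; that is the 3-cycle (1, 6, 7).
Continuing from each remaining unvisited element yields (1, 6, 7)(4, 5).

(1, 6, 7)(4, 5)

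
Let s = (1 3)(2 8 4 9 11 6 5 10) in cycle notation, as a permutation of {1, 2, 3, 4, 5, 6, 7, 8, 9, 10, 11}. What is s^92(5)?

4

5 lies in the 8-cycle (2 8 4 9 11 6 5 10).
Since the cycle has length 8, s^92 acts on it the same as s^4 (92 mod 8 = 4).
Advancing 4 steps from 5: 5 → 10 → 2 → 8 → 4.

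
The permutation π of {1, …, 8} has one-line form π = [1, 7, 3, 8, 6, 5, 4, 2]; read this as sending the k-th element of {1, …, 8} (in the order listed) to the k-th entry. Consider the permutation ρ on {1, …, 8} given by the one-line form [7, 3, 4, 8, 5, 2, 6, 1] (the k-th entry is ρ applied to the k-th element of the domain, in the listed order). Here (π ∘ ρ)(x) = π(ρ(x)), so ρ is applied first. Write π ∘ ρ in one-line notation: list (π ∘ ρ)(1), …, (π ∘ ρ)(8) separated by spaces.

(π ∘ ρ)(x) = π(ρ(x)). Computing each image: π(ρ(1)) = π(7) = 4, π(ρ(2)) = π(3) = 3, π(ρ(3)) = π(4) = 8, π(ρ(4)) = π(8) = 2, π(ρ(5)) = π(5) = 6, π(ρ(6)) = π(2) = 7, π(ρ(7)) = π(6) = 5, π(ρ(8)) = π(1) = 1.
Hence π ∘ ρ = [4 3 8 2 6 7 5 1].

4 3 8 2 6 7 5 1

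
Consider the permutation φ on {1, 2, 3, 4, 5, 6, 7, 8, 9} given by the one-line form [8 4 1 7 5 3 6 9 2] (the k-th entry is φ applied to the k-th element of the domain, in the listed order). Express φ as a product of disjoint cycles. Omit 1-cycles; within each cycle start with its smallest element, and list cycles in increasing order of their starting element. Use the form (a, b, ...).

Iterating φ from 1 gives 1 → 8 → 9 → 2 → 4 → 7 → 6 → 3 → 1; that is the 8-cycle (1, 8, 9, 2, 4, 7, 6, 3).
Repeating from the next unused element and collecting all non-trivial cycles gives (1, 8, 9, 2, 4, 7, 6, 3).

(1, 8, 9, 2, 4, 7, 6, 3)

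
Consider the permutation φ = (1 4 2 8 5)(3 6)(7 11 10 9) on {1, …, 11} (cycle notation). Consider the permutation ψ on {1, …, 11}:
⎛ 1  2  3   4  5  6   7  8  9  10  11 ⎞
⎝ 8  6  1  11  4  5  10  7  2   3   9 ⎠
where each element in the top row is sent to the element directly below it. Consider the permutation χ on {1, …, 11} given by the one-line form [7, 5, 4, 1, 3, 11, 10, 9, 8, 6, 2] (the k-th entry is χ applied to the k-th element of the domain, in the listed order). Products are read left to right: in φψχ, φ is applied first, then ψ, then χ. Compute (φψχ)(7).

8

Apply the permutations in order: φ(7) = 11, then ψ(11) = 9, then χ(9) = 8. So (φψχ)(7) = 8.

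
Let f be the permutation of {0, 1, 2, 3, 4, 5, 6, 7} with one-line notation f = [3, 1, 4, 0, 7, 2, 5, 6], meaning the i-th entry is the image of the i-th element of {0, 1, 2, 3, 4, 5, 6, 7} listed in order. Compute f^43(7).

2

Tracing 7 → 6 → … returns to 7 after 5 steps, so 7 lies in a 5-cycle (2, 4, 7, 6, 5).
Since the cycle has length 5, f^43 acts on it the same as f^3 (43 mod 5 = 3).
Stepping 3 places around the cycle: 7 → 6 → 5 → 2.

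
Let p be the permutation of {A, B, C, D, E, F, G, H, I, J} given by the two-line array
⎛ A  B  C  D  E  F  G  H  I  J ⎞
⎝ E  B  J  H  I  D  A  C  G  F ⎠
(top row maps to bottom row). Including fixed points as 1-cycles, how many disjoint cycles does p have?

The cycle decomposition is (A, E, I, G)(B)(C, J, F, D, H), which has 3 cycles (counting 1-cycles).

3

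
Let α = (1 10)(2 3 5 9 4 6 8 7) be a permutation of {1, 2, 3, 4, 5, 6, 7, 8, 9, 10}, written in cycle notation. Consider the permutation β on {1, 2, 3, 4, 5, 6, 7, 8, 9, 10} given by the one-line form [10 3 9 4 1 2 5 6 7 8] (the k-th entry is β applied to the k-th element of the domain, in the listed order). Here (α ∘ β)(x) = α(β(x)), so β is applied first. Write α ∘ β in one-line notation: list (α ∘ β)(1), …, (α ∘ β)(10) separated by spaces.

1 5 4 6 10 3 9 8 2 7

For each element, apply β then α: 1 → 10 → 1; 2 → 3 → 5; 3 → 9 → 4; 4 → 4 → 6; 5 → 1 → 10; 6 → 2 → 3; 7 → 5 → 9; 8 → 6 → 8; 9 → 7 → 2; 10 → 8 → 7.
So α ∘ β in one-line form is 1 5 4 6 10 3 9 8 2 7.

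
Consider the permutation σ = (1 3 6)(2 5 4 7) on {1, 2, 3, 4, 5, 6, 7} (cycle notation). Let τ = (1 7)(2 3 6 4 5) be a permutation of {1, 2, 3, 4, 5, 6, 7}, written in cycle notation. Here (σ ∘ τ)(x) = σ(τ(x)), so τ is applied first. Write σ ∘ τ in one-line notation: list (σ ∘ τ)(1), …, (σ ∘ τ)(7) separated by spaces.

For each element, apply τ then σ: 1 → 7 → 2; 2 → 3 → 6; 3 → 6 → 1; 4 → 5 → 4; 5 → 2 → 5; 6 → 4 → 7; 7 → 1 → 3.
So σ ∘ τ in one-line form is 2 6 1 4 5 7 3.

2 6 1 4 5 7 3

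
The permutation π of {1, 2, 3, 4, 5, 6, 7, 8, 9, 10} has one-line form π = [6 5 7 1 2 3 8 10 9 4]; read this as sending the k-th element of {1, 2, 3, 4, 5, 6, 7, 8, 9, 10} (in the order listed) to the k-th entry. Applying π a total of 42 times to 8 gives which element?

Tracing 8 → 10 → … returns to 8 after 7 steps, so 8 lies in a 7-cycle (1 6 3 7 8 10 4).
On a 7-cycle, π^7 is the identity, so π^42 = π^0 there (42 ≡ 0 mod 7).
So π^42(8) = 8.

8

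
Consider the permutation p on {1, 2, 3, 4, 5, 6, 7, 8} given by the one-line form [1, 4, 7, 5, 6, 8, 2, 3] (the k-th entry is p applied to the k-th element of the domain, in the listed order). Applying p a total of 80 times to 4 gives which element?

Tracing 4 → 5 → … returns to 4 after 7 steps, so 4 lies in a 7-cycle (2 4 5 6 8 3 7).
Powers repeat with period 7 on this cycle, and 80 mod 7 = 3, so p^80(4) = p^3(4).
Advancing 3 steps from 4: 4 → 5 → 6 → 8.

8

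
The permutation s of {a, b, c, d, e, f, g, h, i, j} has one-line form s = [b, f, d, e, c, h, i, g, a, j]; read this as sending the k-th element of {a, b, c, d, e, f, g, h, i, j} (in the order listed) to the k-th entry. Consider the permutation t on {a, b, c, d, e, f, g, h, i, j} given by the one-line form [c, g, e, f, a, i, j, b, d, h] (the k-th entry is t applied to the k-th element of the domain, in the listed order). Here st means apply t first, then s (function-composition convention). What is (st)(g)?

j

t(g) = j, then s(j) = j; composing gives (st)(g) = j.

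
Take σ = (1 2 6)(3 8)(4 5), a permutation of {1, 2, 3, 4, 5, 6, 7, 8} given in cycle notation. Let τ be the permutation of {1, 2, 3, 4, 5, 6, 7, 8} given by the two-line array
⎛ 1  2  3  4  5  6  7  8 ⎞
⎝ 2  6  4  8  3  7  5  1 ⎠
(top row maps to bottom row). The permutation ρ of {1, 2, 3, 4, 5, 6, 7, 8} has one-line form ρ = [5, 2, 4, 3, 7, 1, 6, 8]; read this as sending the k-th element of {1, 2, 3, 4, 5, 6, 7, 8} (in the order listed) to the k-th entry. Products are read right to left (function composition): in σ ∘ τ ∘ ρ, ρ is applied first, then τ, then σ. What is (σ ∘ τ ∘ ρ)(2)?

Apply the permutations in order: ρ(2) = 2, then τ(2) = 6, then σ(6) = 1. So (σ ∘ τ ∘ ρ)(2) = 1.

1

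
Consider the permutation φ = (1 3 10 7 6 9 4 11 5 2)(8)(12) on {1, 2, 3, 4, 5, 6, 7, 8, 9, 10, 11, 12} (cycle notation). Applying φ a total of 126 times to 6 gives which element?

6 lies in the 10-cycle (1 3 10 7 6 9 4 11 5 2).
Since the cycle has length 10, φ^126 acts on it the same as φ^6 (126 mod 10 = 6).
Stepping 6 places around the cycle: 6 → 9 → 4 → 11 → 5 → 2 → 1.

1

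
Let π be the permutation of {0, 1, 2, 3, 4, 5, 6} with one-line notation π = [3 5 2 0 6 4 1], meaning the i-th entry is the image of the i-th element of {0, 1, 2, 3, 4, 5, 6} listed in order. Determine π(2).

2

2 is element number 3 of the domain, and entry number 3 of the one-line form is 2, so π(2) = 2.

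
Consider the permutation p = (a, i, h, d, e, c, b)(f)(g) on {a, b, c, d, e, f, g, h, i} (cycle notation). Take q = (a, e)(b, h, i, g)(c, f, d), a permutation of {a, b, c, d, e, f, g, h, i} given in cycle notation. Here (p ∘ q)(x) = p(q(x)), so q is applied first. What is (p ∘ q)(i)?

First apply q: q(i) = g, then p(g) = g. Thus (p ∘ q)(i) = g.

g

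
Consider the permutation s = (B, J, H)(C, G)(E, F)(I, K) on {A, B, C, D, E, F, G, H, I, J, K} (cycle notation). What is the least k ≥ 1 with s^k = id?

6

The cycle type of s is (3, 2, 2, 2, 1, 1).
Since disjoint cycles commute, ord(s) = lcm(3, 2, 2, 2) = 6.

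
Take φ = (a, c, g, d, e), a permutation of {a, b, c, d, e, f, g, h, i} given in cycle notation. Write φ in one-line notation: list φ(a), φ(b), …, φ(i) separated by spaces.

Reading each image from the cycles: a→c, b→b, c→g, d→e, e→a, f→f, g→d, h→h, i→i.
Listing these in domain order gives c b g e a f d h i.

c b g e a f d h i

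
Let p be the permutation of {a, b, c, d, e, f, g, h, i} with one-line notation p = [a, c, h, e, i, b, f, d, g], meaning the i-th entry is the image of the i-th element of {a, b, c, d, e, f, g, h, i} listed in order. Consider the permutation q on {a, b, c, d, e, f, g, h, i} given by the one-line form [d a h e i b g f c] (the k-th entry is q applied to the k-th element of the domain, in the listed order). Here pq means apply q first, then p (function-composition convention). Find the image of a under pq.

e

First apply q: q(a) = d, then p(d) = e. Thus (pq)(a) = e.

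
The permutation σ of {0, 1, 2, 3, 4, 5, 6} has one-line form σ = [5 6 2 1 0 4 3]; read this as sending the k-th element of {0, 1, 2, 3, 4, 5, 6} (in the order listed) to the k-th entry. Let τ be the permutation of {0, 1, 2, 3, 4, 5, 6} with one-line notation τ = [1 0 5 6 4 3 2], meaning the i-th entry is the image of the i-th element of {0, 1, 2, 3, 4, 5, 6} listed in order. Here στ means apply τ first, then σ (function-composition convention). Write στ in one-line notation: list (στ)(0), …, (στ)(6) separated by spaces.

For each element, apply τ then σ: 0 → 1 → 6; 1 → 0 → 5; 2 → 5 → 4; 3 → 6 → 3; 4 → 4 → 0; 5 → 3 → 1; 6 → 2 → 2.
So στ in one-line form is 6 5 4 3 0 1 2.

6 5 4 3 0 1 2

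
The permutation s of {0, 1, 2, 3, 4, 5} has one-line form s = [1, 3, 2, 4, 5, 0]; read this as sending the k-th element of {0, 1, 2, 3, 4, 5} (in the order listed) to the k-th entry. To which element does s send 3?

3 is element number 4 of the domain, and entry number 4 of the one-line form is 4, so s(3) = 4.

4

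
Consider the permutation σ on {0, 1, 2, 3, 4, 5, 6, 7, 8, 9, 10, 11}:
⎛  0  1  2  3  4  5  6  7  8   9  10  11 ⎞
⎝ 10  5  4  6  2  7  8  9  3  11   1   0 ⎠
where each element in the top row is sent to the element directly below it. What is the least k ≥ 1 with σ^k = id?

42

Writing σ as disjoint cycles, the cycle lengths are 7, 3, 2.
The order of σ is the least common multiple of its cycle lengths: lcm(7, 3, 2) = 42.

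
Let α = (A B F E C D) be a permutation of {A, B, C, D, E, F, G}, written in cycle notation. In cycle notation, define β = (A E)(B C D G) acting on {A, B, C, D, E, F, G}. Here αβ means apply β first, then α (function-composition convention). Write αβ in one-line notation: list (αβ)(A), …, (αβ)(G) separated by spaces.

For each element, apply β then α: A → E → C; B → C → D; C → D → A; D → G → G; E → A → B; F → F → E; G → B → F.
Collecting the images, αβ = [C D A G B E F].

C D A G B E F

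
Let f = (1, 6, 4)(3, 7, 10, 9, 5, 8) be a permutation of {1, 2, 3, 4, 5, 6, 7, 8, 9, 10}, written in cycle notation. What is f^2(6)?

6 lies in the 3-cycle (1, 6, 4).
Stepping 2 places around the cycle: 6 → 4 → 1.

1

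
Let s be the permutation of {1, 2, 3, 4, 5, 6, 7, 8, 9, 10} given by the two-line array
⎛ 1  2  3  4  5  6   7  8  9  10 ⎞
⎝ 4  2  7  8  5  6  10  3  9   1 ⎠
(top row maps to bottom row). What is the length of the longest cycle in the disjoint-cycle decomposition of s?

6

Decomposing into disjoint cycles gives (1, 4, 8, 3, 7, 10); the longest has length 6.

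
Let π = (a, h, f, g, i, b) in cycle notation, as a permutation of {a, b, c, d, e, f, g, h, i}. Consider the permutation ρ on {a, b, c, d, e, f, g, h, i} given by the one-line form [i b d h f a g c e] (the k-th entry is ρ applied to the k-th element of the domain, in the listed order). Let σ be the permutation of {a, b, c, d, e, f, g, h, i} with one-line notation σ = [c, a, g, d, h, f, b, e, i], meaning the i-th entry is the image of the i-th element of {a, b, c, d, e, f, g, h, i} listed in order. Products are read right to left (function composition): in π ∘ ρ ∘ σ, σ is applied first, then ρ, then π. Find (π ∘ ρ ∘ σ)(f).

(π ∘ ρ ∘ σ)(f) = π(ρ(σ(f))). σ(f) = f, then ρ(f) = a, then π(a) = h, so the result is h.

h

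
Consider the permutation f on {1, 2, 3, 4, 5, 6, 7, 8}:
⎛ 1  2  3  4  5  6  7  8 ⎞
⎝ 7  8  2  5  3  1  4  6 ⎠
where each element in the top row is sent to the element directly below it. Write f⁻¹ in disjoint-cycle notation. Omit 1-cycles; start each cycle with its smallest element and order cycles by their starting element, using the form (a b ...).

The cycle decomposition of f is (1 7 4 5 3 2 8 6).
Reversing each cycle (and rotating so the smallest element leads) gives f⁻¹ = (1 6 8 2 3 5 4 7).

(1 6 8 2 3 5 4 7)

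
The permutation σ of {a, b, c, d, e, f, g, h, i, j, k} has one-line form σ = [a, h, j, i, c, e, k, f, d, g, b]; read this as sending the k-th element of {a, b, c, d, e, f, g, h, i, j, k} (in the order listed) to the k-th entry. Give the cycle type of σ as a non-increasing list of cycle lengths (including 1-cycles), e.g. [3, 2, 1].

[8, 2, 1]

The disjoint cycles are (a)(b, h, f, e, c, j, g, k)(d, i), with lengths 8, 2, 1 in non-increasing order.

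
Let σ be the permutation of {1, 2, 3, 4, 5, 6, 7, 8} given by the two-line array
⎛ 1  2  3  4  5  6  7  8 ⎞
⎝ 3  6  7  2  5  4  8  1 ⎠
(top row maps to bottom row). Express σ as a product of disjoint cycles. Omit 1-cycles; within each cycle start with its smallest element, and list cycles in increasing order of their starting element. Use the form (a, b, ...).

(1, 3, 7, 8)(2, 6, 4)

From 1: 1 → 3 → 7 → 8 → 1, closing the cycle (1, 3, 7, 8).
Repeating from the next unused element and collecting all non-trivial cycles gives (1, 3, 7, 8)(2, 6, 4).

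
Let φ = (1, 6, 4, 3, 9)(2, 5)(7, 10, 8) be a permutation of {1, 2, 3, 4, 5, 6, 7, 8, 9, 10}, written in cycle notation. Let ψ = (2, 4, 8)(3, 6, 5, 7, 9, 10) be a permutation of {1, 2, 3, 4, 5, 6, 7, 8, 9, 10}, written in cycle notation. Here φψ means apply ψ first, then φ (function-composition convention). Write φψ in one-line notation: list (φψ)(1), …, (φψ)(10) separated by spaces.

6 3 4 7 10 2 1 5 8 9

(φψ)(x) = φ(ψ(x)). Computing each image: φ(ψ(1)) = φ(1) = 6, φ(ψ(2)) = φ(4) = 3, φ(ψ(3)) = φ(6) = 4, φ(ψ(4)) = φ(8) = 7, φ(ψ(5)) = φ(7) = 10, φ(ψ(6)) = φ(5) = 2, φ(ψ(7)) = φ(9) = 1, φ(ψ(8)) = φ(2) = 5, φ(ψ(9)) = φ(10) = 8, φ(ψ(10)) = φ(3) = 9.
Hence φψ = [6 3 4 7 10 2 1 5 8 9].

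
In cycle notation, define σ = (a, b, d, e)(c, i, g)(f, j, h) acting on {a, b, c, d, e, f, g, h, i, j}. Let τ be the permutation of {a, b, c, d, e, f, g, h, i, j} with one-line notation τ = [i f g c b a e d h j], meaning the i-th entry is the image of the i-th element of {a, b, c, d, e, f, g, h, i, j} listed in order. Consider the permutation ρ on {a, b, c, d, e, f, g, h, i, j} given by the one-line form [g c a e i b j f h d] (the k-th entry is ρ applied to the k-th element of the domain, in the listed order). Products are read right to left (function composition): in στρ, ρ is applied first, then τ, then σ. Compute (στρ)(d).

(στρ)(d) = σ(τ(ρ(d))). ρ(d) = e, then τ(e) = b, then σ(b) = d, so the result is d.

d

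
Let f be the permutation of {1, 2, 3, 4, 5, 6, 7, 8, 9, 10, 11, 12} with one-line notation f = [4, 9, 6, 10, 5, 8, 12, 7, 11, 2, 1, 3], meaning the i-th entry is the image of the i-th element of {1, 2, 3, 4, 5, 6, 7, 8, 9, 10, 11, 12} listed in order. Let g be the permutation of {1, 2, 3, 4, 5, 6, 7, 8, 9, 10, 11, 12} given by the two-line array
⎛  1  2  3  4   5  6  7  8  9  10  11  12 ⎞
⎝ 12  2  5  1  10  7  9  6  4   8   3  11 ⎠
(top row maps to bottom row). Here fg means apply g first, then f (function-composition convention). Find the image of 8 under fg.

8

(fg)(8) = f(g(8)). g(8) = 6, then f(6) = 8. So (fg)(8) = 8.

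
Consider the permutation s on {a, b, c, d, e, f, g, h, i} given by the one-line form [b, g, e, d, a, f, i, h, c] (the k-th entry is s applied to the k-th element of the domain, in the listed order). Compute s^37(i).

Tracing i → c → … returns to i after 6 steps, so i lies in a 6-cycle (a b g i c e).
Since the cycle has length 6, s^37 acts on it the same as s^1 (37 mod 6 = 1).
Advancing 1 step from i: i → c.

c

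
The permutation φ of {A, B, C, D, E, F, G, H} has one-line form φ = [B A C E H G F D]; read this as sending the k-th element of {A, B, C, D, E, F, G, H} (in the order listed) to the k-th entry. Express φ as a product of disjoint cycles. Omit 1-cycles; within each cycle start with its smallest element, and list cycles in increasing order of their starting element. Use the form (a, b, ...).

From A: A → B → A, closing the cycle (A, B).
Continuing from each remaining unvisited element yields (A, B)(D, E, H)(F, G).

(A, B)(D, E, H)(F, G)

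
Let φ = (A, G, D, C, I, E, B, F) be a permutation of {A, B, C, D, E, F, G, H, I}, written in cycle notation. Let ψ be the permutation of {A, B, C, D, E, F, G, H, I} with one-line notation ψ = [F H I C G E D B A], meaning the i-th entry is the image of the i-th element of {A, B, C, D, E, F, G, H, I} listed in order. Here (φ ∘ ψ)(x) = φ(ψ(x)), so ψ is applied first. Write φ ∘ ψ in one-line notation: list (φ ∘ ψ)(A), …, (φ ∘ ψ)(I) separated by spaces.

(φ ∘ ψ)(x) = φ(ψ(x)). Computing each image: φ(ψ(A)) = φ(F) = A, φ(ψ(B)) = φ(H) = H, φ(ψ(C)) = φ(I) = E, φ(ψ(D)) = φ(C) = I, φ(ψ(E)) = φ(G) = D, φ(ψ(F)) = φ(E) = B, φ(ψ(G)) = φ(D) = C, φ(ψ(H)) = φ(B) = F, φ(ψ(I)) = φ(A) = G.
Hence φ ∘ ψ = [A H E I D B C F G].

A H E I D B C F G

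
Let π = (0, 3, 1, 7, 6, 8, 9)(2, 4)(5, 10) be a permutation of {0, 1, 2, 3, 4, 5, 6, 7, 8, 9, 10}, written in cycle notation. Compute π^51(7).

7 lies in the 7-cycle (0, 3, 1, 7, 6, 8, 9).
Since the cycle has length 7, π^51 acts on it the same as π^2 (51 mod 7 = 2).
Advancing 2 steps from 7: 7 → 6 → 8.

8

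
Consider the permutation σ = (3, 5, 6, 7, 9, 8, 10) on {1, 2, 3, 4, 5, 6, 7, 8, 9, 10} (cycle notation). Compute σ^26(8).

7

8 lies in the 7-cycle (3, 5, 6, 7, 9, 8, 10).
Powers repeat with period 7 on this cycle, and 26 mod 7 = 5, so σ^26(8) = σ^5(8).
Stepping 5 places around the cycle: 8 → 10 → 3 → 5 → 6 → 7.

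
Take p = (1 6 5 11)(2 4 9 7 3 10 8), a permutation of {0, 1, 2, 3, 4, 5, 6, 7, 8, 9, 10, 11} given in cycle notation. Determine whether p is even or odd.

The cycle lengths are 7, 4, 1.
A cycle of length ℓ contributes ℓ−1 transpositions, so p is a product of 6 + 3 = 9 transpositions — odd.

odd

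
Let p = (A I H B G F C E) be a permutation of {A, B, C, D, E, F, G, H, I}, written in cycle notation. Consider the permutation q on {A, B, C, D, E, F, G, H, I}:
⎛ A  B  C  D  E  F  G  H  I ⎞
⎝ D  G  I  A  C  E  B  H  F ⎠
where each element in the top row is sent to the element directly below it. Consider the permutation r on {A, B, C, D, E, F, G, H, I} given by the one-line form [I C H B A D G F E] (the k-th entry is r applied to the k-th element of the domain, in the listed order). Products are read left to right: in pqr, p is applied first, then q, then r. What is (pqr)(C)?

Chase C: p(C) = E; q(E) = C; r(C) = H. Hence (pqr)(C) = H.

H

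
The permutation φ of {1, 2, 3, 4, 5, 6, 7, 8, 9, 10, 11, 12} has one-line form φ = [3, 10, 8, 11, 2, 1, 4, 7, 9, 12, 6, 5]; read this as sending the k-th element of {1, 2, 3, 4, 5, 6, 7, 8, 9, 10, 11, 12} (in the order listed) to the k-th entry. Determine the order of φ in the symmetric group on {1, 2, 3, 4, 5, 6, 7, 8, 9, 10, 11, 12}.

Writing φ as disjoint cycles, the cycle lengths are 7, 4, 1.
Since disjoint cycles commute, ord(φ) = lcm(7, 4) = 28.

28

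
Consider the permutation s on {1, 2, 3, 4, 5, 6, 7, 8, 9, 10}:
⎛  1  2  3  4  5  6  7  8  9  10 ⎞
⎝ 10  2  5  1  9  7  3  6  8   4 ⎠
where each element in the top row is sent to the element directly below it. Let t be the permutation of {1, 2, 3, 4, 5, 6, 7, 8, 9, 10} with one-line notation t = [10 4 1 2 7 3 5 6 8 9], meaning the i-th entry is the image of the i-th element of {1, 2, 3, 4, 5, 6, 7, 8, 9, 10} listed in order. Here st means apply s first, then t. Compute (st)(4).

s(4) = 1, then t(1) = 10; composing gives (st)(4) = 10.

10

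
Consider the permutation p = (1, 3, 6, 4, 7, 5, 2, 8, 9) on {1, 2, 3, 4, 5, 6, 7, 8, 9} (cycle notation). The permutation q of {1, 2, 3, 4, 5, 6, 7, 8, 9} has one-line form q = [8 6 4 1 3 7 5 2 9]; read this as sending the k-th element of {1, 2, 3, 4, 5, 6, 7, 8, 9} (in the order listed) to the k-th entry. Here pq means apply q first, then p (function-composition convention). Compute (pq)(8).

q(8) = 2, then p(2) = 8; composing gives (pq)(8) = 8.

8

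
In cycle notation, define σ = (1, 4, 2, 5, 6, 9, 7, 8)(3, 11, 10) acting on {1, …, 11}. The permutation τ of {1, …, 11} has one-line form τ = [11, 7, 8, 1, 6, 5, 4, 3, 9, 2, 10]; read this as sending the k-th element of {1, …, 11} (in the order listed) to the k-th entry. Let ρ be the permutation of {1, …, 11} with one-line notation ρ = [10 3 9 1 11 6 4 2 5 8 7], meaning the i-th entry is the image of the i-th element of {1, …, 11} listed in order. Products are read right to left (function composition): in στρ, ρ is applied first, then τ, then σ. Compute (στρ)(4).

10

(στρ)(4) = σ(τ(ρ(4))). ρ(4) = 1, then τ(1) = 11, then σ(11) = 10, so the result is 10.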